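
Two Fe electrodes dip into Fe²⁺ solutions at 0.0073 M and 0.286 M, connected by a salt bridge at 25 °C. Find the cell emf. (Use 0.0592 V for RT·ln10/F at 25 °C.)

0.047 V

Both half-cells are Fe²⁺/Fe, so E°_cell = 0. The concentrated side is the cathode; the cell reaction moves Fe²⁺ from high to low concentration with n = 2.
Q = [Fe²⁺]_dilute/[Fe²⁺]_conc = 0.0073/0.286 = 0.0255.
E = 0 − (0.0592/2) log Q = −(0.0592/2)(-1.593) = 0.0472 V.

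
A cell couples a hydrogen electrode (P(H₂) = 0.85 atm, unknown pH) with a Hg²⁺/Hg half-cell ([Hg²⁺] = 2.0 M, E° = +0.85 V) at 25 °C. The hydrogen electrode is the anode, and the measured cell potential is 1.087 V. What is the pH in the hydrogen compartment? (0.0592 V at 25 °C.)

E°_cell = 0.85 V and n = 2.
log Q = n(E° − E)/0.0592 = 2×(0.85 − 1.087)/0.0592 = -8.007.
With Q = [H⁺]^2 / ([Hg²⁺]·P(H₂)), solving for [H⁺] gives log[H⁺] = -3.888, so pH = 3.89.

pH = 3.89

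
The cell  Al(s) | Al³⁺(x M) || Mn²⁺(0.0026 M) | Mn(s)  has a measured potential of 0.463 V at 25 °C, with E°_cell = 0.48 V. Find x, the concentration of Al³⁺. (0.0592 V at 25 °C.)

From the Nernst equation, log Q = n(E° − E)/0.0592 = 6(0.48 − 0.463)/0.0592 = 1.723, so Q = 52.8.
With Q = [Al³⁺]^2/[Mn²⁺]^3 and the known concentrations, [Al³⁺]^2 in the numerator gives [Al³⁺] = 9.6 × 10^-4 M.

9.6 × 10^-4 M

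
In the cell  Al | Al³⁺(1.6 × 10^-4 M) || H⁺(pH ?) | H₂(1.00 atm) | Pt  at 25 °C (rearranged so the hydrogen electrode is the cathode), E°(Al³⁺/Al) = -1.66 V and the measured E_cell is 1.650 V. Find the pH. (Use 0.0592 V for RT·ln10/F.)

pH = 1.43

E°_cell = 1.66 V and n = 6.
log Q = n(E° − E)/0.0592 = 6×(1.66 − 1.650)/0.0592 = 1.014.
With Q = [Al³⁺]^2·P(H₂)^3 / [H⁺]^6, solving for [H⁺] gives log[H⁺] = -1.434, so pH = 1.43.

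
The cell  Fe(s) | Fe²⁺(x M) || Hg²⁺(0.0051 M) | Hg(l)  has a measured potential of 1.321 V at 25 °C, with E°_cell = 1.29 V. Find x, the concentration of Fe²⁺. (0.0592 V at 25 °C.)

From the Nernst equation, log Q = n(E° − E)/0.0592 = 2(1.29 − 1.321)/0.0592 = -1.047, so Q = 0.0897.
With Q = [Fe²⁺]/[Hg²⁺] and the known concentrations, [Fe²⁺] in the numerator gives [Fe²⁺] = 4.6 × 10^-4 M.

4.6 × 10^-4 M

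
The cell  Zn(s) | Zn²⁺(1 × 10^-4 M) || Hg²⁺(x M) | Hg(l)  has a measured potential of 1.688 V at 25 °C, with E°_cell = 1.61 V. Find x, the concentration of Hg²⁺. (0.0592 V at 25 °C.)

0.043 M

From the Nernst equation, log Q = n(E° − E)/0.0592 = 2(1.61 − 1.688)/0.0592 = -2.635, so Q = 0.00232.
With Q = [Zn²⁺]/[Hg²⁺] and the known concentrations, [Hg²⁺] in the denominator gives [Hg²⁺] = 0.043 M.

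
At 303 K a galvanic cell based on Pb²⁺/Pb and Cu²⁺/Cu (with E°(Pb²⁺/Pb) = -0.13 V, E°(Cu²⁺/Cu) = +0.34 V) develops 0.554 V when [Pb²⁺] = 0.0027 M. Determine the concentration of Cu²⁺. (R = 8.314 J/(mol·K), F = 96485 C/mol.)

From the Nernst equation, ln Q = nF(E° − E)/RT = 2×96485×(0.47 − 0.554)/(8.314×303) = -6.435, so Q = 0.00161.
With Q = [Pb²⁺]/[Cu²⁺] and the known concentrations, [Cu²⁺] in the denominator gives [Cu²⁺] = 1.7 M.

1.7 M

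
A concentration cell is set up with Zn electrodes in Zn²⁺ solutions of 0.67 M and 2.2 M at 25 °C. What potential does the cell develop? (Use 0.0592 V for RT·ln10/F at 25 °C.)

0.015 V

Both half-cells are Zn²⁺/Zn, so E°_cell = 0. The concentrated side is the cathode; the cell reaction moves Zn²⁺ from high to low concentration with n = 2.
Q = [Zn²⁺]_dilute/[Zn²⁺]_conc = 0.67/2.2 = 0.305.
E = 0 − (0.0592/2) log Q = −(0.0592/2)(-0.516) = 0.0153 V.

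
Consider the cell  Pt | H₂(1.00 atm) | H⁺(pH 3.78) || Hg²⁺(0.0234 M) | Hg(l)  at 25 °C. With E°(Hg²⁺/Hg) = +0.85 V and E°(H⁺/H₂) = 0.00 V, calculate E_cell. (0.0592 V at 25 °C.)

1.03 V

The Hg²⁺/Hg couple is the cathode, so E°_cell = 0.85 V; n = 2.
[H⁺] = 10^(−3.78) = 1.7 × 10^-4 M, and Q = [H⁺]^2 / ([Hg²⁺]·P(H₂)) = 1.18 × 10^-6.
E = E° − (0.0592/2) log Q = 0.85 − (0.0592/2)(-5.929) = 1.025 V.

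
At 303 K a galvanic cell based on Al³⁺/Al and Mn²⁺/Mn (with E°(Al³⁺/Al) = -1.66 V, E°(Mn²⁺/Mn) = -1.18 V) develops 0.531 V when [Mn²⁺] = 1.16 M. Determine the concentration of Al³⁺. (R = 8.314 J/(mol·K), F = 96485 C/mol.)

From the Nernst equation, ln Q = nF(E° − E)/RT = 6×96485×(0.48 − 0.531)/(8.314×303) = -11.720, so Q = 8.13 × 10^-6.
With Q = [Al³⁺]^2/[Mn²⁺]^3 and the known concentrations, [Al³⁺]^2 in the numerator gives [Al³⁺] = 0.0036 M.

0.0036 M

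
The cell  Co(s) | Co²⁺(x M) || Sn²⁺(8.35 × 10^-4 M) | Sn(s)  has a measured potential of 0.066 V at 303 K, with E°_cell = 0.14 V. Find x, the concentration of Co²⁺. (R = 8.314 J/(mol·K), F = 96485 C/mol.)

0.24 M

From the Nernst equation, ln Q = nF(E° − E)/RT = 2×96485×(0.14 − 0.066)/(8.314×303) = 5.669, so Q = 290.
With Q = [Co²⁺]/[Sn²⁺] and the known concentrations, [Co²⁺] in the numerator gives [Co²⁺] = 0.24 M.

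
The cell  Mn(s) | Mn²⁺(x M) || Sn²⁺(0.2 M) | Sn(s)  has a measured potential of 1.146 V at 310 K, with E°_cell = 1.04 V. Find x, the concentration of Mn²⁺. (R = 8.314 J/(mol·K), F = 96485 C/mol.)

From the Nernst equation, ln Q = nF(E° − E)/RT = 2×96485×(1.04 − 1.146)/(8.314×310) = -7.936, so Q = 3.57 × 10^-4.
With Q = [Mn²⁺]/[Sn²⁺] and the known concentrations, [Mn²⁺] in the numerator gives [Mn²⁺] = 7.1 × 10^-5 M.

7.1 × 10^-5 M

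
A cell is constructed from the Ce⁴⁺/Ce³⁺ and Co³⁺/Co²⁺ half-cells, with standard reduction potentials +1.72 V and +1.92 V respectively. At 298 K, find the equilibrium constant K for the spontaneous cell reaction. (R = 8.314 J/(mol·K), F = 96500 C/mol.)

2400

E°_cell = +1.92 − (+1.72) = 0.20 V, with n = 1 electron transferred.
At equilibrium E = 0, so the Nernst equation gives ln K = nFE°/RT = (1)(96500)(0.20)/((8.314)(298)) = 7.79.
K = e^7.79 = 2400.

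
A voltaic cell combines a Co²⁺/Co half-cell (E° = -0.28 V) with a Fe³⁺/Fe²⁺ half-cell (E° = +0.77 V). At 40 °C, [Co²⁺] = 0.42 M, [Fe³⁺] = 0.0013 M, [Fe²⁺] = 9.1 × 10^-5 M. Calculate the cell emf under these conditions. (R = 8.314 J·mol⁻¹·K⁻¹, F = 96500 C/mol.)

The Fe³⁺/Fe²⁺ couple has the higher reduction potential and acts as the cathode, so E°_cell = +0.77 − (-0.28) = 1.05 V.
Balancing electrons gives n = 2; the reaction quotient is Q = [Co²⁺]·[Fe²⁺]^2/[Fe³⁺]^2 = 0.00206.
E = E° − (RT/nF) ln Q = 1.05 − (8.314×313)/(2×96500) × (-6.186) = 1.050 + 0.083 = 1.133 V.

1.13 V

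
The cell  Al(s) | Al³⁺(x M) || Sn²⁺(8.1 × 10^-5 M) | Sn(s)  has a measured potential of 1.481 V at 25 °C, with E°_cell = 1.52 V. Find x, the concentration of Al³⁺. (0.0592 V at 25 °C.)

From the Nernst equation, log Q = n(E° − E)/0.0592 = 6(1.52 − 1.481)/0.0592 = 3.953, so Q = 8970.
With Q = [Al³⁺]^2/[Sn²⁺]^3 and the known concentrations, [Al³⁺]^2 in the numerator gives [Al³⁺] = 6.9 × 10^-5 M.

6.9 × 10^-5 M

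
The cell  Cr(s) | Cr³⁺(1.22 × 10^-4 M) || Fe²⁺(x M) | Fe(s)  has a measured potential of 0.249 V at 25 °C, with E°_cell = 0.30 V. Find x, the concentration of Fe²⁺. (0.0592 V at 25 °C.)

4.7 × 10^-5 M

From the Nernst equation, log Q = n(E° − E)/0.0592 = 6(0.30 − 0.249)/0.0592 = 5.169, so Q = 1.48 × 10^5.
With Q = [Cr³⁺]^2/[Fe²⁺]^3 and the known concentrations, [Fe²⁺]^3 in the denominator gives [Fe²⁺] = 4.7 × 10^-5 M.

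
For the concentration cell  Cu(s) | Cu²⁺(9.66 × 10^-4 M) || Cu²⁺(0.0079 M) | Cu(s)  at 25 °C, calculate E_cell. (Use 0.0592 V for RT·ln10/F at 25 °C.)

0.027 V

Both half-cells are Cu²⁺/Cu, so E°_cell = 0. The concentrated side is the cathode; the cell reaction moves Cu²⁺ from high to low concentration with n = 2.
Q = [Cu²⁺]_dilute/[Cu²⁺]_conc = 9.66 × 10^-4/0.0079 = 0.122.
E = 0 − (0.0592/2) log Q = −(0.0592/2)(-0.913) = 0.0270 V.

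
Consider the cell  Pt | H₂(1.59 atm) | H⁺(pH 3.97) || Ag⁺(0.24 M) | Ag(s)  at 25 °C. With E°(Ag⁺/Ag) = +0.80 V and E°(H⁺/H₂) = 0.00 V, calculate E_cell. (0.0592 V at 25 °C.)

The Ag⁺/Ag couple is the cathode, so E°_cell = 0.80 V; n = 2.
[H⁺] = 10^(−3.97) = 1.1 × 10^-4 M, and Q = [H⁺]^2 / ([Ag⁺]^2·P(H₂)) = 1.25 × 10^-7.
E = E° − (0.0592/2) log Q = 0.80 − (0.0592/2)(-6.902) = 1.004 V.

1.00 V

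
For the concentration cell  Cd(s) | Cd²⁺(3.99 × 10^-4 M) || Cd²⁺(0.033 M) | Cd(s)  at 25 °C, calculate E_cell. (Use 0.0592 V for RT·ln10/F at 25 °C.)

0.057 V

Both half-cells are Cd²⁺/Cd, so E°_cell = 0. The concentrated side is the cathode; the cell reaction moves Cd²⁺ from high to low concentration with n = 2.
Q = [Cd²⁺]_dilute/[Cd²⁺]_conc = 3.99 × 10^-4/0.033 = 0.0121.
E = 0 − (0.0592/2) log Q = −(0.0592/2)(-1.918) = 0.0568 V.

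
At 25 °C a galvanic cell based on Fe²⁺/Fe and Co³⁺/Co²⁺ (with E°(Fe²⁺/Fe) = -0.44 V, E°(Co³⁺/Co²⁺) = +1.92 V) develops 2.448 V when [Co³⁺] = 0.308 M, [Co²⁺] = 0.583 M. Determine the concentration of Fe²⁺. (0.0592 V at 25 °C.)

From the Nernst equation, log Q = n(E° − E)/0.0592 = 2(2.36 − 2.448)/0.0592 = -2.973, so Q = 0.00106.
With Q = [Fe²⁺]·[Co²⁺]^2/[Co³⁺]^2 and the known concentrations, [Fe²⁺] in the numerator gives [Fe²⁺] = 3 × 10^-4 M.

3 × 10^-4 M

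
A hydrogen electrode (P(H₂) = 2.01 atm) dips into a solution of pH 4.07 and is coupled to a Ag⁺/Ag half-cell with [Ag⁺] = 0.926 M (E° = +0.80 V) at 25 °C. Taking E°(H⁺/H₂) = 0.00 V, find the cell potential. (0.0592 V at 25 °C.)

The Ag⁺/Ag couple is the cathode, so E°_cell = 0.80 V; n = 2.
[H⁺] = 10^(−4.07) = 8.5 × 10^-5 M, and Q = [H⁺]^2 / ([Ag⁺]^2·P(H₂)) = 4.2 × 10^-9.
E = E° − (0.0592/2) log Q = 0.80 − (0.0592/2)(-8.376) = 1.048 V.

1.05 V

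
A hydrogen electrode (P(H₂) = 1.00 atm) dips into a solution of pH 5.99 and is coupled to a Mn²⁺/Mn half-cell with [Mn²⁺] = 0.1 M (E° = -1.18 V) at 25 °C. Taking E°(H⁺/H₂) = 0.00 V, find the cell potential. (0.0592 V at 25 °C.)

0.85 V

The hydrogen couple is the cathode, so E°_cell = 1.18 V; n = 2.
[H⁺] = 10^(−5.99) = 1 × 10^-6 M, and Q = [Mn²⁺]·P(H₂) / [H⁺]^2 = 9.55 × 10^10.
E = E° − (0.0592/2) log Q = 1.18 − (0.0592/2)(10.980) = 0.855 V.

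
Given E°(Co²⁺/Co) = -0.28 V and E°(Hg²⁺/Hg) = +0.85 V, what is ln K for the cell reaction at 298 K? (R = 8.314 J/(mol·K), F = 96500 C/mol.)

E°_cell = +0.85 − (-0.28) = 1.13 V, with n = 2 electrons transferred.
At equilibrium E = 0, so the Nernst equation gives ln K = nFE°/RT = (2)(96500)(1.13)/((8.314)(298)) = 88.03.

ln K = 88.0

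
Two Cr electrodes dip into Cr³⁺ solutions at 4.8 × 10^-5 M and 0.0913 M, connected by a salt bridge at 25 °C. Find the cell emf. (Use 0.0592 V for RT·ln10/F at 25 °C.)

0.065 V

Both half-cells are Cr³⁺/Cr, so E°_cell = 0. The concentrated side is the cathode; the cell reaction moves Cr³⁺ from high to low concentration with n = 3.
Q = [Cr³⁺]_dilute/[Cr³⁺]_conc = 4.8 × 10^-5/0.0913 = 5.26 × 10^-4.
E = 0 − (0.0592/3) log Q = −(0.0592/3)(-3.279) = 0.0647 V.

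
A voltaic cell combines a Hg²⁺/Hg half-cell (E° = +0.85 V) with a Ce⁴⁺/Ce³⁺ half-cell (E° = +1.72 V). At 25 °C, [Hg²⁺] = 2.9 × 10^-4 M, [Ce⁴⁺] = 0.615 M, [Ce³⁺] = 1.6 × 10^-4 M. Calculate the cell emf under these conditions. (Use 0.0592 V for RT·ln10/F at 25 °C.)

The Ce⁴⁺/Ce³⁺ couple has the higher reduction potential and acts as the cathode, so E°_cell = +1.72 − (+0.85) = 0.87 V.
Balancing electrons gives n = 2; the reaction quotient is Q = [Hg²⁺]·[Ce³⁺]^2/[Ce⁴⁺]^2 = 1.96 × 10^-11.
At 25 °C, E = E° − (0.0592/n) log Q = 0.87 − (0.0592/2)(-10.707) = 0.870 + 0.317 = 1.187 V.

1.19 V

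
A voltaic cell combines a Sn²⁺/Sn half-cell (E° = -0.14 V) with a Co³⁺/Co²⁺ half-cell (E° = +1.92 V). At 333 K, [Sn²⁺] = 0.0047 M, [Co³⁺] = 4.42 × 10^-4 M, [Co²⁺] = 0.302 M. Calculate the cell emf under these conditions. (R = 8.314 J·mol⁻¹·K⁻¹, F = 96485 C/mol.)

The Co³⁺/Co²⁺ couple has the higher reduction potential and acts as the cathode, so E°_cell = +1.92 − (-0.14) = 2.06 V.
Balancing electrons gives n = 2; the reaction quotient is Q = [Sn²⁺]·[Co²⁺]^2/[Co³⁺]^2 = 2190.
E = E° − (RT/nF) ln Q = 2.06 − (8.314×333)/(2×96485) × (7.694) = 2.060 − 0.110 = 1.950 V.

1.95 V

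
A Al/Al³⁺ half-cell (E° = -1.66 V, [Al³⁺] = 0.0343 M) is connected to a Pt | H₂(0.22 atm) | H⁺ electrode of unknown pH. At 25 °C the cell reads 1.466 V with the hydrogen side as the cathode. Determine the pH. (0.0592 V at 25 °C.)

pH = 4.09

E°_cell = 1.66 V and n = 6.
log Q = n(E° − E)/0.0592 = 6×(1.66 − 1.466)/0.0592 = 19.662.
With Q = [Al³⁺]^2·P(H₂)^3 / [H⁺]^6, solving for [H⁺] gives log[H⁺] = -4.094, so pH = 4.09.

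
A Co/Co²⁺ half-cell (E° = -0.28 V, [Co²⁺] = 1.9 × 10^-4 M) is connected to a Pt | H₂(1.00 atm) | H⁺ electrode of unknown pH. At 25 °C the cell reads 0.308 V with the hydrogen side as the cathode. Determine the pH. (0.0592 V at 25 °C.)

E°_cell = 0.28 V and n = 2.
log Q = n(E° − E)/0.0592 = 2×(0.28 − 0.308)/0.0592 = -0.946.
With Q = [Co²⁺]·P(H₂) / [H⁺]^2, solving for [H⁺] gives log[H⁺] = -1.388, so pH = 1.39.

pH = 1.39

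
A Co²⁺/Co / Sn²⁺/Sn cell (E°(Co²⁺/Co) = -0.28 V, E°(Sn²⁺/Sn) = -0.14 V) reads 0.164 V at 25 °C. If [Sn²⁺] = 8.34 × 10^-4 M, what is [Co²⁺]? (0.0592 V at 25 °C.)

From the Nernst equation, log Q = n(E° − E)/0.0592 = 2(0.14 − 0.164)/0.0592 = -0.811, so Q = 0.155.
With Q = [Co²⁺]/[Sn²⁺] and the known concentrations, [Co²⁺] in the numerator gives [Co²⁺] = 1.3 × 10^-4 M.

1.3 × 10^-4 M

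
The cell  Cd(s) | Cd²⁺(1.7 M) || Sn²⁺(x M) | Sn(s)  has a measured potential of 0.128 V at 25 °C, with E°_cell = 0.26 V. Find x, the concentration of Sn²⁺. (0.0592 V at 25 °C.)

From the Nernst equation, log Q = n(E° − E)/0.0592 = 2(0.26 − 0.128)/0.0592 = 4.459, so Q = 2.88 × 10^4.
With Q = [Cd²⁺]/[Sn²⁺] and the known concentrations, [Sn²⁺] in the denominator gives [Sn²⁺] = 5.9 × 10^-5 M.

5.9 × 10^-5 M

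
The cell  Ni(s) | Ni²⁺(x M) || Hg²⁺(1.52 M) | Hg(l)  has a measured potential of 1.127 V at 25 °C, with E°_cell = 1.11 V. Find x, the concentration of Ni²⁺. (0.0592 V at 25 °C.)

From the Nernst equation, log Q = n(E° − E)/0.0592 = 2(1.11 − 1.127)/0.0592 = -0.574, so Q = 0.266.
With Q = [Ni²⁺]/[Hg²⁺] and the known concentrations, [Ni²⁺] in the numerator gives [Ni²⁺] = 0.41 M.

0.41 M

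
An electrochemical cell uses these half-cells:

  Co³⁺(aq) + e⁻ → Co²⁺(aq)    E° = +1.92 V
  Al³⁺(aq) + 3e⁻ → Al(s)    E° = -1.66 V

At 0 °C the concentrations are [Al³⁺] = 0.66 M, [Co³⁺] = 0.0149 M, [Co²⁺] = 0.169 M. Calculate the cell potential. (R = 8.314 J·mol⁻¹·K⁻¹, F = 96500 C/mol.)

The Co³⁺/Co²⁺ couple has the higher reduction potential and acts as the cathode, so E°_cell = +1.92 − (-1.66) = 3.58 V.
Balancing electrons gives n = 3; the reaction quotient is Q = [Al³⁺]·[Co²⁺]^3/[Co³⁺]^3 = 963.
E = E° − (RT/nF) ln Q = 3.58 − (8.314×273)/(3×96500) × (6.870) = 3.580 − 0.054 = 3.526 V.

3.53 V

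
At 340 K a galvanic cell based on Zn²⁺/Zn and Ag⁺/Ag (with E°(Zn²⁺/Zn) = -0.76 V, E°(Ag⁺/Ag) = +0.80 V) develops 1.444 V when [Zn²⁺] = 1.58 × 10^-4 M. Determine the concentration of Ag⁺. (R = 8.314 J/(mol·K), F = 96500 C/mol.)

2.4 × 10^-4 M

From the Nernst equation, ln Q = nF(E° − E)/RT = 2×96500×(1.56 − 1.444)/(8.314×340) = 7.920, so Q = 2750.
With Q = [Zn²⁺]/[Ag⁺]^2 and the known concentrations, [Ag⁺]^2 in the denominator gives [Ag⁺] = 2.4 × 10^-4 M.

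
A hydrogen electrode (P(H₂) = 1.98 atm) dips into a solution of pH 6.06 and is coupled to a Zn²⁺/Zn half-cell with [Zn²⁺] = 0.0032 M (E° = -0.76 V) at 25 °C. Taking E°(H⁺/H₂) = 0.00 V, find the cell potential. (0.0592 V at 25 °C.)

The hydrogen couple is the cathode, so E°_cell = 0.76 V; n = 2.
[H⁺] = 10^(−6.06) = 8.7 × 10^-7 M, and Q = [Zn²⁺]·P(H₂) / [H⁺]^2 = 8.35 × 10^9.
E = E° − (0.0592/2) log Q = 0.76 − (0.0592/2)(9.922) = 0.466 V.

0.47 V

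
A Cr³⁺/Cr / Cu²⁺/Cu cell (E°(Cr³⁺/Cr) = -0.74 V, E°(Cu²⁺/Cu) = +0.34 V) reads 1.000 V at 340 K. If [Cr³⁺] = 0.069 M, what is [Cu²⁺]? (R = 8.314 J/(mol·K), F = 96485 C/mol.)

7.1 × 10^-4 M

From the Nernst equation, ln Q = nF(E° − E)/RT = 6×96485×(1.08 − 1.000)/(8.314×340) = 16.384, so Q = 1.3 × 10^7.
With Q = [Cr³⁺]^2/[Cu²⁺]^3 and the known concentrations, [Cu²⁺]^3 in the denominator gives [Cu²⁺] = 7.1 × 10^-4 M.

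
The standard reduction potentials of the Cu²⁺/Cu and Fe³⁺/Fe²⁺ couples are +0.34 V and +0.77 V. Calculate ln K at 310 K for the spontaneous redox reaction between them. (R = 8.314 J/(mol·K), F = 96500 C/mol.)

ln K = 32.2

E°_cell = +0.77 − (+0.34) = 0.43 V, with n = 2 electrons transferred.
At equilibrium E = 0, so the Nernst equation gives ln K = nFE°/RT = (2)(96500)(0.43)/((8.314)(310)) = 32.20.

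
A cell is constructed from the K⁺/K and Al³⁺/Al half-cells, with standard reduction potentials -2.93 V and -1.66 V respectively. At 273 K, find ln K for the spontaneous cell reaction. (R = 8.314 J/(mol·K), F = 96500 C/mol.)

ln K = 162.0

E°_cell = -1.66 − (-2.93) = 1.27 V, with n = 3 electrons transferred.
At equilibrium E = 0, so the Nernst equation gives ln K = nFE°/RT = (3)(96500)(1.27)/((8.314)(273)) = 161.99.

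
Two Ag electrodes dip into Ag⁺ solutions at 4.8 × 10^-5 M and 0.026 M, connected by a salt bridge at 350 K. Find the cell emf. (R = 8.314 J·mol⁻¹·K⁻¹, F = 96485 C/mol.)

0.19 V

Both half-cells are Ag⁺/Ag, so E°_cell = 0. The concentrated side is the cathode; the cell reaction moves Ag⁺ from high to low concentration with n = 1.
Q = [Ag⁺]_dilute/[Ag⁺]_conc = 4.8 × 10^-5/0.026 = 0.00185.
E = 0 − (RT/nF) ln Q = −((8.314×350)/(1×96485))(-6.295) = 0.1899 V.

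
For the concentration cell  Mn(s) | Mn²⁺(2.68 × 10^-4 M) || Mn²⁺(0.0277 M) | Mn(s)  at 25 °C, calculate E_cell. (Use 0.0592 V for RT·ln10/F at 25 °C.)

Both half-cells are Mn²⁺/Mn, so E°_cell = 0. The concentrated side is the cathode; the cell reaction moves Mn²⁺ from high to low concentration with n = 2.
Q = [Mn²⁺]_dilute/[Mn²⁺]_conc = 2.68 × 10^-4/0.0277 = 0.00968.
E = 0 − (0.0592/2) log Q = −(0.0592/2)(-2.014) = 0.0596 V.

0.060 V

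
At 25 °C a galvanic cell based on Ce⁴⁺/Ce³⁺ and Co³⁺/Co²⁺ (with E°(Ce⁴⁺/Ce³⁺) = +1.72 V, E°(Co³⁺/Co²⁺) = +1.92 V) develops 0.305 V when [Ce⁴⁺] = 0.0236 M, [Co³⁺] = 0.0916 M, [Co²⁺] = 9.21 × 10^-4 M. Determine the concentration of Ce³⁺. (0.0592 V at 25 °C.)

From the Nernst equation, log Q = n(E° − E)/0.0592 = 1(0.20 − 0.305)/0.0592 = -1.774, so Q = 0.0168.
With Q = [Ce⁴⁺]·[Co²⁺]/([Ce³⁺]·[Co³⁺]) and the known concentrations, [Ce³⁺] in the denominator gives [Ce³⁺] = 0.014 M.

0.014 M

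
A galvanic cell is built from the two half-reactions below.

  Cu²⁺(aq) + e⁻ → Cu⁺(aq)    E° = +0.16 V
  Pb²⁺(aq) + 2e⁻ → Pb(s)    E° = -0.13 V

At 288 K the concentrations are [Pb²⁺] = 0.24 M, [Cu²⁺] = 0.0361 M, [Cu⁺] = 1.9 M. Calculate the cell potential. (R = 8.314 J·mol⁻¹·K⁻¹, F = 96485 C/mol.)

The Cu²⁺/Cu⁺ couple has the higher reduction potential and acts as the cathode, so E°_cell = +0.16 − (-0.13) = 0.29 V.
Balancing electrons gives n = 2; the reaction quotient is Q = [Pb²⁺]·[Cu⁺]^2/[Cu²⁺]^2 = 665.
E = E° − (RT/nF) ln Q = 0.29 − (8.314×288)/(2×96485) × (6.500) = 0.290 − 0.081 = 0.209 V.

0.209 V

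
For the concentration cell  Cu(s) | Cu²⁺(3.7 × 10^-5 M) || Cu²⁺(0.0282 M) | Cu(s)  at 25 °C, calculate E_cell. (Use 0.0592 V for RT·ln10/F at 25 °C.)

0.085 V

Both half-cells are Cu²⁺/Cu, so E°_cell = 0. The concentrated side is the cathode; the cell reaction moves Cu²⁺ from high to low concentration with n = 2.
Q = [Cu²⁺]_dilute/[Cu²⁺]_conc = 3.7 × 10^-5/0.0282 = 0.00131.
E = 0 − (0.0592/2) log Q = −(0.0592/2)(-2.882) = 0.0853 V.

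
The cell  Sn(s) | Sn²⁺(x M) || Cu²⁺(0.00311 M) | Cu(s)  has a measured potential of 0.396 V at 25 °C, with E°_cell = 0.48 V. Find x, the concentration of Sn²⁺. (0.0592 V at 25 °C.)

From the Nernst equation, log Q = n(E° − E)/0.0592 = 2(0.48 − 0.396)/0.0592 = 2.838, so Q = 688.
With Q = [Sn²⁺]/[Cu²⁺] and the known concentrations, [Sn²⁺] in the numerator gives [Sn²⁺] = 2.1 M.

2.1 M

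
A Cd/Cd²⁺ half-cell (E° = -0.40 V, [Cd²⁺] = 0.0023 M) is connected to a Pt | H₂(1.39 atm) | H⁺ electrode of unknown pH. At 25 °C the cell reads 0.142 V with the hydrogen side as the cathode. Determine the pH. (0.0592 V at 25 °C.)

E°_cell = 0.40 V and n = 2.
log Q = n(E° − E)/0.0592 = 2×(0.40 − 0.142)/0.0592 = 8.716.
With Q = [Cd²⁺]·P(H₂) / [H⁺]^2, solving for [H⁺] gives log[H⁺] = -5.606, so pH = 5.61.

pH = 5.61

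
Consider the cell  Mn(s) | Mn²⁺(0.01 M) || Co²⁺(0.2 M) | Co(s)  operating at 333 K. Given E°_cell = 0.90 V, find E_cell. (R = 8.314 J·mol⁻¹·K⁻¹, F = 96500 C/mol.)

0.943 V

Balancing electrons gives n = 2; the reaction quotient is Q = [Mn²⁺]/[Co²⁺] = 0.0500.
E = E° − (RT/nF) ln Q = 0.90 − (8.314×333)/(2×96500) × (-2.996) = 0.900 + 0.043 = 0.943 V.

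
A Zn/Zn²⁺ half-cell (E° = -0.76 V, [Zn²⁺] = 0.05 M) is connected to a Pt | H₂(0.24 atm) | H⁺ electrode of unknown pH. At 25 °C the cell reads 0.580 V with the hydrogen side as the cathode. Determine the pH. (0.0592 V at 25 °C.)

E°_cell = 0.76 V and n = 2.
log Q = n(E° − E)/0.0592 = 2×(0.76 − 0.580)/0.0592 = 6.081.
With Q = [Zn²⁺]·P(H₂) / [H⁺]^2, solving for [H⁺] gives log[H⁺] = -4.001, so pH = 4.00.

pH = 4.00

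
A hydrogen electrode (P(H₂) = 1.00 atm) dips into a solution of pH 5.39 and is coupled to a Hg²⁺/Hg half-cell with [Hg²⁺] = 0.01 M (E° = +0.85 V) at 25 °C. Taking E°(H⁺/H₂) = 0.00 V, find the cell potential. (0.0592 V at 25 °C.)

The Hg²⁺/Hg couple is the cathode, so E°_cell = 0.85 V; n = 2.
[H⁺] = 10^(−5.39) = 4.1 × 10^-6 M, and Q = [H⁺]^2 / ([Hg²⁺]·P(H₂)) = 1.66 × 10^-9.
E = E° − (0.0592/2) log Q = 0.85 − (0.0592/2)(-8.780) = 1.110 V.

1.11 V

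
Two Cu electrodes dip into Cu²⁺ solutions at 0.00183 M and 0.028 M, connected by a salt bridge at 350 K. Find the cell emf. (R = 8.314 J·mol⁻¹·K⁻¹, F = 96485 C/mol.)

Both half-cells are Cu²⁺/Cu, so E°_cell = 0. The concentrated side is the cathode; the cell reaction moves Cu²⁺ from high to low concentration with n = 2.
Q = [Cu²⁺]_dilute/[Cu²⁺]_conc = 0.00183/0.028 = 0.0654.
E = 0 − (RT/nF) ln Q = −((8.314×350)/(2×96485))(-2.728) = 0.0411 V.

0.041 V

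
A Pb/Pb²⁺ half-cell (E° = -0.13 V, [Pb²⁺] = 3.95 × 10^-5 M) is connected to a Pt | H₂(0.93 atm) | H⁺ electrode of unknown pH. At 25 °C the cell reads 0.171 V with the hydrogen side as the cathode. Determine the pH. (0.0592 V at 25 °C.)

E°_cell = 0.13 V and n = 2.
log Q = n(E° − E)/0.0592 = 2×(0.13 − 0.171)/0.0592 = -1.385.
With Q = [Pb²⁺]·P(H₂) / [H⁺]^2, solving for [H⁺] gives log[H⁺] = -1.525, so pH = 1.52.

pH = 1.52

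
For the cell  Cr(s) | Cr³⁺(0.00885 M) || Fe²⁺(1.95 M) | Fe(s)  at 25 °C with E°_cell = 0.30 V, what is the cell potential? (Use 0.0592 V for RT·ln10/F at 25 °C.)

0.349 V

Balancing electrons gives n = 6; the reaction quotient is Q = [Cr³⁺]^2/[Fe²⁺]^3 = 1.06 × 10^-5.
At 25 °C, E = E° − (0.0592/n) log Q = 0.30 − (0.0592/6)(-4.976) = 0.300 + 0.049 = 0.349 V.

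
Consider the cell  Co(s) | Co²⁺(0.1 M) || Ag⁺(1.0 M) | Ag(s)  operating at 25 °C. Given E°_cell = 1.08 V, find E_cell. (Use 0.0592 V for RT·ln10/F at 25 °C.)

1.11 V

Balancing electrons gives n = 2; the reaction quotient is Q = [Co²⁺]/[Ag⁺]^2 = 0.100.
At 25 °C, E = E° − (0.0592/n) log Q = 1.08 − (0.0592/2)(-1.000) = 1.080 + 0.030 = 1.110 V.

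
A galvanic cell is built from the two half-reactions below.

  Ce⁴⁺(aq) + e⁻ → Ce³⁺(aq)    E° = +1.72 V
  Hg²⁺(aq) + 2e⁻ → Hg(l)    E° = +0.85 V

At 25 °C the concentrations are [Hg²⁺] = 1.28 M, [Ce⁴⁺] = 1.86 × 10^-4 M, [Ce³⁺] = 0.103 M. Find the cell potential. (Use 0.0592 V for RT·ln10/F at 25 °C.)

0.704 V

The Ce⁴⁺/Ce³⁺ couple has the higher reduction potential and acts as the cathode, so E°_cell = +1.72 − (+0.85) = 0.87 V.
Balancing electrons gives n = 2; the reaction quotient is Q = [Hg²⁺]·[Ce³⁺]^2/[Ce⁴⁺]^2 = 3.93 × 10^5.
At 25 °C, E = E° − (0.0592/n) log Q = 0.87 − (0.0592/2)(5.594) = 0.870 − 0.166 = 0.704 V.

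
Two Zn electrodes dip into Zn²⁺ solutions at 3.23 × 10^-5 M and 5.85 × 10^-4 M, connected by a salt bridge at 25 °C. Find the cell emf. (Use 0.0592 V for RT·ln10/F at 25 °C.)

Both half-cells are Zn²⁺/Zn, so E°_cell = 0. The concentrated side is the cathode; the cell reaction moves Zn²⁺ from high to low concentration with n = 2.
Q = [Zn²⁺]_dilute/[Zn²⁺]_conc = 3.23 × 10^-5/5.85 × 10^-4 = 0.0552.
E = 0 − (0.0592/2) log Q = −(0.0592/2)(-1.258) = 0.0372 V.

0.037 V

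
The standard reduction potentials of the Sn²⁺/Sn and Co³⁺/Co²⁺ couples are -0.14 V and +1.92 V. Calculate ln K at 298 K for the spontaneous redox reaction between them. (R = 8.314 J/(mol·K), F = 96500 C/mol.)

ln K = 160.5

E°_cell = +1.92 − (-0.14) = 2.06 V, with n = 2 electrons transferred.
At equilibrium E = 0, so the Nernst equation gives ln K = nFE°/RT = (2)(96500)(2.06)/((8.314)(298)) = 160.47.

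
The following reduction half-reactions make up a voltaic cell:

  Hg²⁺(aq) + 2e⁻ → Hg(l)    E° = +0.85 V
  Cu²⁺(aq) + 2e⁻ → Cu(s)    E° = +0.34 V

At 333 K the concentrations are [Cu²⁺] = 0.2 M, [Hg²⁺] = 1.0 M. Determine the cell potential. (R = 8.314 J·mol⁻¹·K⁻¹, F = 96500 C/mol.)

The Hg²⁺/Hg couple has the higher reduction potential and acts as the cathode, so E°_cell = +0.85 − (+0.34) = 0.51 V.
Balancing electrons gives n = 2; the reaction quotient is Q = [Cu²⁺]/[Hg²⁺] = 0.200.
E = E° − (RT/nF) ln Q = 0.51 − (8.314×333)/(2×96500) × (-1.609) = 0.510 + 0.023 = 0.533 V.

0.533 V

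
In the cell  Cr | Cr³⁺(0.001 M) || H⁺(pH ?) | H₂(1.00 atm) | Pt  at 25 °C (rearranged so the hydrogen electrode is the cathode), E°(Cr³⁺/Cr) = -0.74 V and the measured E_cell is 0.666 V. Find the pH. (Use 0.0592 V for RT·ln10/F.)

pH = 2.25

E°_cell = 0.74 V and n = 6.
log Q = n(E° − E)/0.0592 = 6×(0.74 − 0.666)/0.0592 = 7.500.
With Q = [Cr³⁺]^2·P(H₂)^3 / [H⁺]^6, solving for [H⁺] gives log[H⁺] = -2.250, so pH = 2.25.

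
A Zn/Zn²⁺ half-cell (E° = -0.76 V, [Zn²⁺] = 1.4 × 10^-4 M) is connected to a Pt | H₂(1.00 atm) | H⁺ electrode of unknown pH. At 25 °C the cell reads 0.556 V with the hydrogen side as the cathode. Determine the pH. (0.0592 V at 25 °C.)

pH = 5.37

E°_cell = 0.76 V and n = 2.
log Q = n(E° − E)/0.0592 = 2×(0.76 − 0.556)/0.0592 = 6.892.
With Q = [Zn²⁺]·P(H₂) / [H⁺]^2, solving for [H⁺] gives log[H⁺] = -5.373, so pH = 5.37.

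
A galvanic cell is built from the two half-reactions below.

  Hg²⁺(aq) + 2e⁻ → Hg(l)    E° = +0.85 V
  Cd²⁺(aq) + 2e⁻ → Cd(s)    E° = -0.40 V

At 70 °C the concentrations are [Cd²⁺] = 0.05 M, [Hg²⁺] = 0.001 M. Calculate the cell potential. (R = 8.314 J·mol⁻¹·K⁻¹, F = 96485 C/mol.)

1.19 V

The Hg²⁺/Hg couple has the higher reduction potential and acts as the cathode, so E°_cell = +0.85 − (-0.40) = 1.25 V.
Balancing electrons gives n = 2; the reaction quotient is Q = [Cd²⁺]/[Hg²⁺] = 50.0.
E = E° − (RT/nF) ln Q = 1.25 − (8.314×343)/(2×96485) × (3.912) = 1.250 − 0.058 = 1.192 V.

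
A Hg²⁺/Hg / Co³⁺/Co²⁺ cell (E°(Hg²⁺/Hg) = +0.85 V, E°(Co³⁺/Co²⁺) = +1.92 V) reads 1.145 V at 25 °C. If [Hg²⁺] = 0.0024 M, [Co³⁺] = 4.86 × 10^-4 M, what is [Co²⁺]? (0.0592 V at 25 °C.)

From the Nernst equation, log Q = n(E° − E)/0.0592 = 2(1.07 − 1.145)/0.0592 = -2.534, so Q = 0.00293.
With Q = [Hg²⁺]·[Co²⁺]^2/[Co³⁺]^2 and the known concentrations, [Co²⁺]^2 in the numerator gives [Co²⁺] = 5.4 × 10^-4 M.

5.4 × 10^-4 M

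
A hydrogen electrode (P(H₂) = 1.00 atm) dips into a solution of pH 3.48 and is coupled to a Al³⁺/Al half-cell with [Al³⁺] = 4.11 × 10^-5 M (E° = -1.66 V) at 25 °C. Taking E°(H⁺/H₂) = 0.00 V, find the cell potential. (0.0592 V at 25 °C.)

1.54 V

The hydrogen couple is the cathode, so E°_cell = 1.66 V; n = 6.
[H⁺] = 10^(−3.48) = 3.3 × 10^-4 M, and Q = [Al³⁺]^2·P(H₂)^3 / [H⁺]^6 = 1.28 × 10^12.
E = E° − (0.0592/6) log Q = 1.66 − (0.0592/6)(12.108) = 1.541 V.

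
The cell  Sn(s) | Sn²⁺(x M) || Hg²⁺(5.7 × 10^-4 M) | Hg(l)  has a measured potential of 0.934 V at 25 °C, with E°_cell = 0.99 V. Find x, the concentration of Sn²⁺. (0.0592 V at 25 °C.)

From the Nernst equation, log Q = n(E° − E)/0.0592 = 2(0.99 − 0.934)/0.0592 = 1.892, so Q = 78.0.
With Q = [Sn²⁺]/[Hg²⁺] and the known concentrations, [Sn²⁺] in the numerator gives [Sn²⁺] = 0.044 M.

0.044 M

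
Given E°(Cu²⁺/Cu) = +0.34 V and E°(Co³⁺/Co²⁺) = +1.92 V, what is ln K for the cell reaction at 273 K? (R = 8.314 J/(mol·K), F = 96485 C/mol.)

ln K = 134.3

E°_cell = +1.92 − (+0.34) = 1.58 V, with n = 2 electrons transferred.
At equilibrium E = 0, so the Nernst equation gives ln K = nFE°/RT = (2)(96485)(1.58)/((8.314)(273)) = 134.33.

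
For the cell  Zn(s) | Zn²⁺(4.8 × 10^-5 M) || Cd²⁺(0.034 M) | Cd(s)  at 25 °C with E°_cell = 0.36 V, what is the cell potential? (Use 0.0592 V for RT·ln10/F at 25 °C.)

Balancing electrons gives n = 2; the reaction quotient is Q = [Zn²⁺]/[Cd²⁺] = 0.00141.
At 25 °C, E = E° − (0.0592/n) log Q = 0.36 − (0.0592/2)(-2.850) = 0.360 + 0.084 = 0.444 V.

0.444 V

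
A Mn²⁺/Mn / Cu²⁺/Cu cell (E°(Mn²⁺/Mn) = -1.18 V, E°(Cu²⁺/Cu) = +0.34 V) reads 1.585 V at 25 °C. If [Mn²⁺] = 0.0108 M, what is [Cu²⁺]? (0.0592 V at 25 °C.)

From the Nernst equation, log Q = n(E° − E)/0.0592 = 2(1.52 − 1.585)/0.0592 = -2.196, so Q = 0.00637.
With Q = [Mn²⁺]/[Cu²⁺] and the known concentrations, [Cu²⁺] in the denominator gives [Cu²⁺] = 1.7 M.

1.7 M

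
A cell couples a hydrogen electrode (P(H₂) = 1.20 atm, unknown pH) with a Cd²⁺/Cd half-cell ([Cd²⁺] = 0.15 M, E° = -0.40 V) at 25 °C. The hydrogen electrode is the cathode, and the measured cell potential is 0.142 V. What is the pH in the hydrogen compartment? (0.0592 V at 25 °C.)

E°_cell = 0.40 V and n = 2.
log Q = n(E° − E)/0.0592 = 2×(0.40 − 0.142)/0.0592 = 8.716.
With Q = [Cd²⁺]·P(H₂) / [H⁺]^2, solving for [H⁺] gives log[H⁺] = -4.730, so pH = 4.73.

pH = 4.73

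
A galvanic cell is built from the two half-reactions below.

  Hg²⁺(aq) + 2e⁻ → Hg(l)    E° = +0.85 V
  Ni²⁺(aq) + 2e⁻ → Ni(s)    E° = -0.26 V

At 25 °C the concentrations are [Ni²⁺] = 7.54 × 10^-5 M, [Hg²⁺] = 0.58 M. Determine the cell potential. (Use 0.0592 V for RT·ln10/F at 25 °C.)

The Hg²⁺/Hg couple has the higher reduction potential and acts as the cathode, so E°_cell = +0.85 − (-0.26) = 1.11 V.
Balancing electrons gives n = 2; the reaction quotient is Q = [Ni²⁺]/[Hg²⁺] = 1.3 × 10^-4.
At 25 °C, E = E° − (0.0592/n) log Q = 1.11 − (0.0592/2)(-3.886) = 1.110 + 0.115 = 1.225 V.

1.23 V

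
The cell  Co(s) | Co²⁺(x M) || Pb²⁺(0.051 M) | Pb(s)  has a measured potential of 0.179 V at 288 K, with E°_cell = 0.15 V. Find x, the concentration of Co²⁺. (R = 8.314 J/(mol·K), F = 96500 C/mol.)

0.0049 M

From the Nernst equation, ln Q = nF(E° − E)/RT = 2×96500×(0.15 − 0.179)/(8.314×288) = -2.338, so Q = 0.0966.
With Q = [Co²⁺]/[Pb²⁺] and the known concentrations, [Co²⁺] in the numerator gives [Co²⁺] = 0.0049 M.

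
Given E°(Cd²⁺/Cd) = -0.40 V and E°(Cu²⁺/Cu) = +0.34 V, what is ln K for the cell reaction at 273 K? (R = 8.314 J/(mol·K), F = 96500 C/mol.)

E°_cell = +0.34 − (-0.40) = 0.74 V, with n = 2 electrons transferred.
At equilibrium E = 0, so the Nernst equation gives ln K = nFE°/RT = (2)(96500)(0.74)/((8.314)(273)) = 62.92.

ln K = 62.9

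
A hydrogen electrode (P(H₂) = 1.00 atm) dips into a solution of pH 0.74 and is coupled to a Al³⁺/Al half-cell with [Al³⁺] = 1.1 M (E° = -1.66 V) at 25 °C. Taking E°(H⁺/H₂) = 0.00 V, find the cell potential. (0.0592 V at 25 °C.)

1.62 V

The hydrogen couple is the cathode, so E°_cell = 1.66 V; n = 6.
[H⁺] = 10^(−0.74) = 0.18 M, and Q = [Al³⁺]^2·P(H₂)^3 / [H⁺]^6 = 3.33 × 10^4.
E = E° − (0.0592/6) log Q = 1.66 − (0.0592/6)(4.523) = 1.615 V.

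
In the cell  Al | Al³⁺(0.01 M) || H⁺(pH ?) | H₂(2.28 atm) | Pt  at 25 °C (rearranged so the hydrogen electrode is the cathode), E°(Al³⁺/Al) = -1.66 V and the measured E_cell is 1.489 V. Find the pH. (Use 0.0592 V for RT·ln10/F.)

E°_cell = 1.66 V and n = 6.
log Q = n(E° − E)/0.0592 = 6×(1.66 − 1.489)/0.0592 = 17.331.
With Q = [Al³⁺]^2·P(H₂)^3 / [H⁺]^6, solving for [H⁺] gives log[H⁺] = -3.376, so pH = 3.38.

pH = 3.38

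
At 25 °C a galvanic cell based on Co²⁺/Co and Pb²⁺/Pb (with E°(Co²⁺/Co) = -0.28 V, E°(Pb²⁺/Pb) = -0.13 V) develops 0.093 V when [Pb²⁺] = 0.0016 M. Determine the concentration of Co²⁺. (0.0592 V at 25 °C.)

From the Nernst equation, log Q = n(E° − E)/0.0592 = 2(0.15 − 0.093)/0.0592 = 1.926, so Q = 84.3.
With Q = [Co²⁺]/[Pb²⁺] and the known concentrations, [Co²⁺] in the numerator gives [Co²⁺] = 0.13 M.

0.13 M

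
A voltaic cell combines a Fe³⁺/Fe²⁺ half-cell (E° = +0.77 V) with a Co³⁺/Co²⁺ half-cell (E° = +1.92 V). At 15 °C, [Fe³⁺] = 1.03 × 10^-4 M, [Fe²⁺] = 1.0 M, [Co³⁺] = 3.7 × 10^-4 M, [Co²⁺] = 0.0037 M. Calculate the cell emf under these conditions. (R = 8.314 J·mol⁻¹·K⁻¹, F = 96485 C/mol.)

1.32 V

The Co³⁺/Co²⁺ couple has the higher reduction potential and acts as the cathode, so E°_cell = +1.92 − (+0.77) = 1.15 V.
Balancing electrons gives n = 1; the reaction quotient is Q = [Fe³⁺]·[Co²⁺]/([Fe²⁺]·[Co³⁺]) = 0.00103.
E = E° − (RT/nF) ln Q = 1.15 − (8.314×288)/(1×96485) × (-6.878) = 1.150 + 0.171 = 1.321 V.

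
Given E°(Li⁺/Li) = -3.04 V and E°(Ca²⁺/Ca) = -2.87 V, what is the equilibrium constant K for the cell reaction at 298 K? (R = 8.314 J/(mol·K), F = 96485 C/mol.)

E°_cell = -2.87 − (-3.04) = 0.17 V, with n = 2 electrons transferred.
At equilibrium E = 0, so the Nernst equation gives ln K = nFE°/RT = (2)(96485)(0.17)/((8.314)(298)) = 13.24.
K = e^13.24 = 5.6 × 10^5.

5.6 × 10^5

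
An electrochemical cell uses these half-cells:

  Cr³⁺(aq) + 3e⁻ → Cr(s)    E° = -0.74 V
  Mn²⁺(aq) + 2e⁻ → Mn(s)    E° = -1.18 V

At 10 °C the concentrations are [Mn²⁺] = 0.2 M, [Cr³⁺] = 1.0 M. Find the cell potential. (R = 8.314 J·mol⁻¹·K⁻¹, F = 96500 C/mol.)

The Cr³⁺/Cr couple has the higher reduction potential and acts as the cathode, so E°_cell = -0.74 − (-1.18) = 0.44 V.
Balancing electrons gives n = 6; the reaction quotient is Q = [Mn²⁺]^3/[Cr³⁺]^2 = 0.00800.
E = E° − (RT/nF) ln Q = 0.44 − (8.314×283)/(6×96500) × (-4.828) = 0.440 + 0.020 = 0.460 V.

0.460 V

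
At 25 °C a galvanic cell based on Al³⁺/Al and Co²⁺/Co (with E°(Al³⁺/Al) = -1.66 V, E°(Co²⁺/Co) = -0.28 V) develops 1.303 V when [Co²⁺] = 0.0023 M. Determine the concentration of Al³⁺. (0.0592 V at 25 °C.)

0.88 M

From the Nernst equation, log Q = n(E° − E)/0.0592 = 6(1.38 − 1.303)/0.0592 = 7.804, so Q = 6.37 × 10^7.
With Q = [Al³⁺]^2/[Co²⁺]^3 and the known concentrations, [Al³⁺]^2 in the numerator gives [Al³⁺] = 0.88 M.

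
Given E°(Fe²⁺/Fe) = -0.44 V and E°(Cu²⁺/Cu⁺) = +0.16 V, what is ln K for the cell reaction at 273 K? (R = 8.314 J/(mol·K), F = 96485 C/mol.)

E°_cell = +0.16 − (-0.44) = 0.60 V, with n = 2 electrons transferred.
At equilibrium E = 0, so the Nernst equation gives ln K = nFE°/RT = (2)(96485)(0.60)/((8.314)(273)) = 51.01.

ln K = 51.0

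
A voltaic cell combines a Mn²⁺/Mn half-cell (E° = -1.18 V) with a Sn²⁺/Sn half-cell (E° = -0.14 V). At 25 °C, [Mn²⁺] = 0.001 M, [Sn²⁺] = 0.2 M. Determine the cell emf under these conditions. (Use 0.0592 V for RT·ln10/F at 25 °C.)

1.11 V

The Sn²⁺/Sn couple has the higher reduction potential and acts as the cathode, so E°_cell = -0.14 − (-1.18) = 1.04 V.
Balancing electrons gives n = 2; the reaction quotient is Q = [Mn²⁺]/[Sn²⁺] = 0.00500.
At 25 °C, E = E° − (0.0592/n) log Q = 1.04 − (0.0592/2)(-2.301) = 1.040 + 0.068 = 1.108 V.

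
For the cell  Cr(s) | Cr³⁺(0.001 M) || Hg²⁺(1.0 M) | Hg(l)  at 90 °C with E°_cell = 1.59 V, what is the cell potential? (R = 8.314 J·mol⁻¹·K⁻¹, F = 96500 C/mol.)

1.66 V

Balancing electrons gives n = 6; the reaction quotient is Q = [Cr³⁺]^2/[Hg²⁺]^3 = 1 × 10^-6.
E = E° − (RT/nF) ln Q = 1.59 − (8.314×363)/(6×96500) × (-13.816) = 1.590 + 0.072 = 1.662 V.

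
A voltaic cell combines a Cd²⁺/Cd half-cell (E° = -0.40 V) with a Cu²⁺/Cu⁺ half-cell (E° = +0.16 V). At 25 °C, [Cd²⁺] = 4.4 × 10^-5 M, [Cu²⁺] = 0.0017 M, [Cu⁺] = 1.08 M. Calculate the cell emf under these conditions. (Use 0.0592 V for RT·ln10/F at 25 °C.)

0.523 V

The Cu²⁺/Cu⁺ couple has the higher reduction potential and acts as the cathode, so E°_cell = +0.16 − (-0.40) = 0.56 V.
Balancing electrons gives n = 2; the reaction quotient is Q = [Cd²⁺]·[Cu⁺]^2/[Cu²⁺]^2 = 17.8.
At 25 °C, E = E° − (0.0592/n) log Q = 0.56 − (0.0592/2)(1.249) = 0.560 − 0.037 = 0.523 V.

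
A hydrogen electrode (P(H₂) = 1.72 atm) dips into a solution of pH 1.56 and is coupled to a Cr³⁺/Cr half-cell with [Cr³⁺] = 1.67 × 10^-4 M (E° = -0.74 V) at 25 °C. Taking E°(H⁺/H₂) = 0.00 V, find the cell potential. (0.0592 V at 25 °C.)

0.72 V

The hydrogen couple is the cathode, so E°_cell = 0.74 V; n = 6.
[H⁺] = 10^(−1.56) = 0.028 M, and Q = [Cr³⁺]^2·P(H₂)^3 / [H⁺]^6 = 325.
E = E° − (0.0592/6) log Q = 0.74 − (0.0592/6)(2.512) = 0.715 V.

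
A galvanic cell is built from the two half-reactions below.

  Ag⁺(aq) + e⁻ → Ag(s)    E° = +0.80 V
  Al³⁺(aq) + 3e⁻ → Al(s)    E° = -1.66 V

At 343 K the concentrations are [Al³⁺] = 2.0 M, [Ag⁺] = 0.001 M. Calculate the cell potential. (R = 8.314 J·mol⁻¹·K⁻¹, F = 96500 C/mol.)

The Ag⁺/Ag couple has the higher reduction potential and acts as the cathode, so E°_cell = +0.80 − (-1.66) = 2.46 V.
Balancing electrons gives n = 3; the reaction quotient is Q = [Al³⁺]/[Ag⁺]^3 = 2 × 10^9.
E = E° − (RT/nF) ln Q = 2.46 − (8.314×343)/(3×96500) × (21.416) = 2.460 − 0.211 = 2.249 V.

2.25 V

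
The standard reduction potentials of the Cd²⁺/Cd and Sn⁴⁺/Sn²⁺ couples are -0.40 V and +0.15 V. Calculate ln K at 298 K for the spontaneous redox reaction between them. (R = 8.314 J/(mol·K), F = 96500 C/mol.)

E°_cell = +0.15 − (-0.40) = 0.55 V, with n = 2 electrons transferred.
At equilibrium E = 0, so the Nernst equation gives ln K = nFE°/RT = (2)(96500)(0.55)/((8.314)(298)) = 42.84.

ln K = 42.8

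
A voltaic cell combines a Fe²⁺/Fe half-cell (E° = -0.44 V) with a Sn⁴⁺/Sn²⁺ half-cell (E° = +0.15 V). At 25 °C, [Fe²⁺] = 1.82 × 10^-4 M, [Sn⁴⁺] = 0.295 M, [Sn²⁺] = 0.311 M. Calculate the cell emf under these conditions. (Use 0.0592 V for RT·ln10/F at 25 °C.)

The Sn⁴⁺/Sn²⁺ couple has the higher reduction potential and acts as the cathode, so E°_cell = +0.15 − (-0.44) = 0.59 V.
Balancing electrons gives n = 2; the reaction quotient is Q = [Fe²⁺]·[Sn²⁺]/[Sn⁴⁺] = 1.92 × 10^-4.
At 25 °C, E = E° − (0.0592/n) log Q = 0.59 − (0.0592/2)(-3.717) = 0.590 + 0.110 = 0.700 V.

0.700 V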